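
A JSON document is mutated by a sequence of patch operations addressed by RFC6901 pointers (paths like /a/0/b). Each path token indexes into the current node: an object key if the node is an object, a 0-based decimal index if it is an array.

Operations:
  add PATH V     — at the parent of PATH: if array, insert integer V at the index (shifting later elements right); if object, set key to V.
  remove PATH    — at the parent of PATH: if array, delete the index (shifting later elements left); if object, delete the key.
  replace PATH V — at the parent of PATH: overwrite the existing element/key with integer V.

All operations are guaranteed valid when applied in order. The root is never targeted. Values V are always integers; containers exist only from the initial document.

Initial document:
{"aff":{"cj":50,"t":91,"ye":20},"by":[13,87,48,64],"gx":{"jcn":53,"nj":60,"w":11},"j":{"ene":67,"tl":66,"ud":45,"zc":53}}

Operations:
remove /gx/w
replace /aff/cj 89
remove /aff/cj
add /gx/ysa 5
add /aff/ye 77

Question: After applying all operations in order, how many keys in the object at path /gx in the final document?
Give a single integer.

Answer: 3

Derivation:
After op 1 (remove /gx/w): {"aff":{"cj":50,"t":91,"ye":20},"by":[13,87,48,64],"gx":{"jcn":53,"nj":60},"j":{"ene":67,"tl":66,"ud":45,"zc":53}}
After op 2 (replace /aff/cj 89): {"aff":{"cj":89,"t":91,"ye":20},"by":[13,87,48,64],"gx":{"jcn":53,"nj":60},"j":{"ene":67,"tl":66,"ud":45,"zc":53}}
After op 3 (remove /aff/cj): {"aff":{"t":91,"ye":20},"by":[13,87,48,64],"gx":{"jcn":53,"nj":60},"j":{"ene":67,"tl":66,"ud":45,"zc":53}}
After op 4 (add /gx/ysa 5): {"aff":{"t":91,"ye":20},"by":[13,87,48,64],"gx":{"jcn":53,"nj":60,"ysa":5},"j":{"ene":67,"tl":66,"ud":45,"zc":53}}
After op 5 (add /aff/ye 77): {"aff":{"t":91,"ye":77},"by":[13,87,48,64],"gx":{"jcn":53,"nj":60,"ysa":5},"j":{"ene":67,"tl":66,"ud":45,"zc":53}}
Size at path /gx: 3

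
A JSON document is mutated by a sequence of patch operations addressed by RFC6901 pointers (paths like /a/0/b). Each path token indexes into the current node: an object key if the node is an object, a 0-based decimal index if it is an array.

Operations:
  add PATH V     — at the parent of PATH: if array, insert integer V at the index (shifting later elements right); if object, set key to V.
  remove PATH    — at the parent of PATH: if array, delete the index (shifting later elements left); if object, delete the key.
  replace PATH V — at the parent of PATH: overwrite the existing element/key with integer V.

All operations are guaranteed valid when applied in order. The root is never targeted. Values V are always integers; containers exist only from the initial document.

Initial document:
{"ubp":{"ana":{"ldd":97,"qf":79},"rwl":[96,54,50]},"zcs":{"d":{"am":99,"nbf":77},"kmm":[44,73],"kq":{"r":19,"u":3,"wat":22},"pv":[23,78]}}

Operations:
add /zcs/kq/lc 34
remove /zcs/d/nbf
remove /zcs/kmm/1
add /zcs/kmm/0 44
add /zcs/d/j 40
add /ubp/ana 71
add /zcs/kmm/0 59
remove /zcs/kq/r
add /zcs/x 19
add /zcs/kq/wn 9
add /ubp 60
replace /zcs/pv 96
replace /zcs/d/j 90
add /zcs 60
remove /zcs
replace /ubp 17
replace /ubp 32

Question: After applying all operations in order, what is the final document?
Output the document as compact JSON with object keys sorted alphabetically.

After op 1 (add /zcs/kq/lc 34): {"ubp":{"ana":{"ldd":97,"qf":79},"rwl":[96,54,50]},"zcs":{"d":{"am":99,"nbf":77},"kmm":[44,73],"kq":{"lc":34,"r":19,"u":3,"wat":22},"pv":[23,78]}}
After op 2 (remove /zcs/d/nbf): {"ubp":{"ana":{"ldd":97,"qf":79},"rwl":[96,54,50]},"zcs":{"d":{"am":99},"kmm":[44,73],"kq":{"lc":34,"r":19,"u":3,"wat":22},"pv":[23,78]}}
After op 3 (remove /zcs/kmm/1): {"ubp":{"ana":{"ldd":97,"qf":79},"rwl":[96,54,50]},"zcs":{"d":{"am":99},"kmm":[44],"kq":{"lc":34,"r":19,"u":3,"wat":22},"pv":[23,78]}}
After op 4 (add /zcs/kmm/0 44): {"ubp":{"ana":{"ldd":97,"qf":79},"rwl":[96,54,50]},"zcs":{"d":{"am":99},"kmm":[44,44],"kq":{"lc":34,"r":19,"u":3,"wat":22},"pv":[23,78]}}
After op 5 (add /zcs/d/j 40): {"ubp":{"ana":{"ldd":97,"qf":79},"rwl":[96,54,50]},"zcs":{"d":{"am":99,"j":40},"kmm":[44,44],"kq":{"lc":34,"r":19,"u":3,"wat":22},"pv":[23,78]}}
After op 6 (add /ubp/ana 71): {"ubp":{"ana":71,"rwl":[96,54,50]},"zcs":{"d":{"am":99,"j":40},"kmm":[44,44],"kq":{"lc":34,"r":19,"u":3,"wat":22},"pv":[23,78]}}
After op 7 (add /zcs/kmm/0 59): {"ubp":{"ana":71,"rwl":[96,54,50]},"zcs":{"d":{"am":99,"j":40},"kmm":[59,44,44],"kq":{"lc":34,"r":19,"u":3,"wat":22},"pv":[23,78]}}
After op 8 (remove /zcs/kq/r): {"ubp":{"ana":71,"rwl":[96,54,50]},"zcs":{"d":{"am":99,"j":40},"kmm":[59,44,44],"kq":{"lc":34,"u":3,"wat":22},"pv":[23,78]}}
After op 9 (add /zcs/x 19): {"ubp":{"ana":71,"rwl":[96,54,50]},"zcs":{"d":{"am":99,"j":40},"kmm":[59,44,44],"kq":{"lc":34,"u":3,"wat":22},"pv":[23,78],"x":19}}
After op 10 (add /zcs/kq/wn 9): {"ubp":{"ana":71,"rwl":[96,54,50]},"zcs":{"d":{"am":99,"j":40},"kmm":[59,44,44],"kq":{"lc":34,"u":3,"wat":22,"wn":9},"pv":[23,78],"x":19}}
After op 11 (add /ubp 60): {"ubp":60,"zcs":{"d":{"am":99,"j":40},"kmm":[59,44,44],"kq":{"lc":34,"u":3,"wat":22,"wn":9},"pv":[23,78],"x":19}}
After op 12 (replace /zcs/pv 96): {"ubp":60,"zcs":{"d":{"am":99,"j":40},"kmm":[59,44,44],"kq":{"lc":34,"u":3,"wat":22,"wn":9},"pv":96,"x":19}}
After op 13 (replace /zcs/d/j 90): {"ubp":60,"zcs":{"d":{"am":99,"j":90},"kmm":[59,44,44],"kq":{"lc":34,"u":3,"wat":22,"wn":9},"pv":96,"x":19}}
After op 14 (add /zcs 60): {"ubp":60,"zcs":60}
After op 15 (remove /zcs): {"ubp":60}
After op 16 (replace /ubp 17): {"ubp":17}
After op 17 (replace /ubp 32): {"ubp":32}

Answer: {"ubp":32}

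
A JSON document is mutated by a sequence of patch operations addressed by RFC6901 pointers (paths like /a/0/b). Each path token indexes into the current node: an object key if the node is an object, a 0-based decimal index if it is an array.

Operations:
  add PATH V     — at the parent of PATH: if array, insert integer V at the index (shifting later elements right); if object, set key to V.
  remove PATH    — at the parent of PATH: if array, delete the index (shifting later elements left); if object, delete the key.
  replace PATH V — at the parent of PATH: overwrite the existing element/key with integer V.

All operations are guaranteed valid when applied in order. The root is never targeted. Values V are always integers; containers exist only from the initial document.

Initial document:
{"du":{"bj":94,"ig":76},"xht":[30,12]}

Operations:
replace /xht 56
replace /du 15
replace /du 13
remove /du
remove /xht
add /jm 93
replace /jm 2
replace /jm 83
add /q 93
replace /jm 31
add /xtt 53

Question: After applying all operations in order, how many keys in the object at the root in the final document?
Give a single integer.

Answer: 3

Derivation:
After op 1 (replace /xht 56): {"du":{"bj":94,"ig":76},"xht":56}
After op 2 (replace /du 15): {"du":15,"xht":56}
After op 3 (replace /du 13): {"du":13,"xht":56}
After op 4 (remove /du): {"xht":56}
After op 5 (remove /xht): {}
After op 6 (add /jm 93): {"jm":93}
After op 7 (replace /jm 2): {"jm":2}
After op 8 (replace /jm 83): {"jm":83}
After op 9 (add /q 93): {"jm":83,"q":93}
After op 10 (replace /jm 31): {"jm":31,"q":93}
After op 11 (add /xtt 53): {"jm":31,"q":93,"xtt":53}
Size at the root: 3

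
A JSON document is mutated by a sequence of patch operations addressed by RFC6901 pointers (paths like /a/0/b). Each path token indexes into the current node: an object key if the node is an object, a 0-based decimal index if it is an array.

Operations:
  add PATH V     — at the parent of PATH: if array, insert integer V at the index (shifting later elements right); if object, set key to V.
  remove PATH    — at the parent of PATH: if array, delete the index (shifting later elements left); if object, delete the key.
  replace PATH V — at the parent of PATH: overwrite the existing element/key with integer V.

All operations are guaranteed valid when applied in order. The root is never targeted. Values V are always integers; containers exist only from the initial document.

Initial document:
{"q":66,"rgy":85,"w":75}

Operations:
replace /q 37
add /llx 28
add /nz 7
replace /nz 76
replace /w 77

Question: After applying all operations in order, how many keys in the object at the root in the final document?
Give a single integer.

Answer: 5

Derivation:
After op 1 (replace /q 37): {"q":37,"rgy":85,"w":75}
After op 2 (add /llx 28): {"llx":28,"q":37,"rgy":85,"w":75}
After op 3 (add /nz 7): {"llx":28,"nz":7,"q":37,"rgy":85,"w":75}
After op 4 (replace /nz 76): {"llx":28,"nz":76,"q":37,"rgy":85,"w":75}
After op 5 (replace /w 77): {"llx":28,"nz":76,"q":37,"rgy":85,"w":77}
Size at the root: 5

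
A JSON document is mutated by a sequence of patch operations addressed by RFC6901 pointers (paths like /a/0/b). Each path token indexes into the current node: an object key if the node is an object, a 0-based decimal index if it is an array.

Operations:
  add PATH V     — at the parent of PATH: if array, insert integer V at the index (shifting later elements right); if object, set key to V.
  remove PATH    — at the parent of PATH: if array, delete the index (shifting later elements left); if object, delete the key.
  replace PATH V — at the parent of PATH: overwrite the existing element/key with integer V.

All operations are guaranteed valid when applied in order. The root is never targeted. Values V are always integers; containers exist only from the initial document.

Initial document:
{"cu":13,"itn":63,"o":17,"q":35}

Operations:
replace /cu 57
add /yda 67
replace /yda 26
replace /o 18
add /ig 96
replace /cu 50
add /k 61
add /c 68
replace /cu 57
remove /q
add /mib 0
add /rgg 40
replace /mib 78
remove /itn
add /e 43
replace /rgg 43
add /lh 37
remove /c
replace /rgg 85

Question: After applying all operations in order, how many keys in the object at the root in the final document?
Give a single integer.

After op 1 (replace /cu 57): {"cu":57,"itn":63,"o":17,"q":35}
After op 2 (add /yda 67): {"cu":57,"itn":63,"o":17,"q":35,"yda":67}
After op 3 (replace /yda 26): {"cu":57,"itn":63,"o":17,"q":35,"yda":26}
After op 4 (replace /o 18): {"cu":57,"itn":63,"o":18,"q":35,"yda":26}
After op 5 (add /ig 96): {"cu":57,"ig":96,"itn":63,"o":18,"q":35,"yda":26}
After op 6 (replace /cu 50): {"cu":50,"ig":96,"itn":63,"o":18,"q":35,"yda":26}
After op 7 (add /k 61): {"cu":50,"ig":96,"itn":63,"k":61,"o":18,"q":35,"yda":26}
After op 8 (add /c 68): {"c":68,"cu":50,"ig":96,"itn":63,"k":61,"o":18,"q":35,"yda":26}
After op 9 (replace /cu 57): {"c":68,"cu":57,"ig":96,"itn":63,"k":61,"o":18,"q":35,"yda":26}
After op 10 (remove /q): {"c":68,"cu":57,"ig":96,"itn":63,"k":61,"o":18,"yda":26}
After op 11 (add /mib 0): {"c":68,"cu":57,"ig":96,"itn":63,"k":61,"mib":0,"o":18,"yda":26}
After op 12 (add /rgg 40): {"c":68,"cu":57,"ig":96,"itn":63,"k":61,"mib":0,"o":18,"rgg":40,"yda":26}
After op 13 (replace /mib 78): {"c":68,"cu":57,"ig":96,"itn":63,"k":61,"mib":78,"o":18,"rgg":40,"yda":26}
After op 14 (remove /itn): {"c":68,"cu":57,"ig":96,"k":61,"mib":78,"o":18,"rgg":40,"yda":26}
After op 15 (add /e 43): {"c":68,"cu":57,"e":43,"ig":96,"k":61,"mib":78,"o":18,"rgg":40,"yda":26}
After op 16 (replace /rgg 43): {"c":68,"cu":57,"e":43,"ig":96,"k":61,"mib":78,"o":18,"rgg":43,"yda":26}
After op 17 (add /lh 37): {"c":68,"cu":57,"e":43,"ig":96,"k":61,"lh":37,"mib":78,"o":18,"rgg":43,"yda":26}
After op 18 (remove /c): {"cu":57,"e":43,"ig":96,"k":61,"lh":37,"mib":78,"o":18,"rgg":43,"yda":26}
After op 19 (replace /rgg 85): {"cu":57,"e":43,"ig":96,"k":61,"lh":37,"mib":78,"o":18,"rgg":85,"yda":26}
Size at the root: 9

Answer: 9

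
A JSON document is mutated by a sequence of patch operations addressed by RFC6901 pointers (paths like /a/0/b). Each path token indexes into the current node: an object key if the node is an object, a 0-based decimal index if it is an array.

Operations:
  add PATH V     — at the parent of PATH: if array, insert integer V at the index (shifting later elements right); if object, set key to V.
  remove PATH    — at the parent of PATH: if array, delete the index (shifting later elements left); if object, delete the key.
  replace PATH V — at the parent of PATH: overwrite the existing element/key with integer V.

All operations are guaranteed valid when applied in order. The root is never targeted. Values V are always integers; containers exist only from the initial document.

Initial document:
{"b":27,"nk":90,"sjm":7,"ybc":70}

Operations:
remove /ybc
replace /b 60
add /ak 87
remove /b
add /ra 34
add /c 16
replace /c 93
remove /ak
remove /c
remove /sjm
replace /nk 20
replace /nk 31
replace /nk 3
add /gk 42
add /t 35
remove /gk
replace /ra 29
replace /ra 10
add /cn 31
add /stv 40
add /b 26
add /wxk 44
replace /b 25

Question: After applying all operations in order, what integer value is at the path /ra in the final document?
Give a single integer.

Answer: 10

Derivation:
After op 1 (remove /ybc): {"b":27,"nk":90,"sjm":7}
After op 2 (replace /b 60): {"b":60,"nk":90,"sjm":7}
After op 3 (add /ak 87): {"ak":87,"b":60,"nk":90,"sjm":7}
After op 4 (remove /b): {"ak":87,"nk":90,"sjm":7}
After op 5 (add /ra 34): {"ak":87,"nk":90,"ra":34,"sjm":7}
After op 6 (add /c 16): {"ak":87,"c":16,"nk":90,"ra":34,"sjm":7}
After op 7 (replace /c 93): {"ak":87,"c":93,"nk":90,"ra":34,"sjm":7}
After op 8 (remove /ak): {"c":93,"nk":90,"ra":34,"sjm":7}
After op 9 (remove /c): {"nk":90,"ra":34,"sjm":7}
After op 10 (remove /sjm): {"nk":90,"ra":34}
After op 11 (replace /nk 20): {"nk":20,"ra":34}
After op 12 (replace /nk 31): {"nk":31,"ra":34}
After op 13 (replace /nk 3): {"nk":3,"ra":34}
After op 14 (add /gk 42): {"gk":42,"nk":3,"ra":34}
After op 15 (add /t 35): {"gk":42,"nk":3,"ra":34,"t":35}
After op 16 (remove /gk): {"nk":3,"ra":34,"t":35}
After op 17 (replace /ra 29): {"nk":3,"ra":29,"t":35}
After op 18 (replace /ra 10): {"nk":3,"ra":10,"t":35}
After op 19 (add /cn 31): {"cn":31,"nk":3,"ra":10,"t":35}
After op 20 (add /stv 40): {"cn":31,"nk":3,"ra":10,"stv":40,"t":35}
After op 21 (add /b 26): {"b":26,"cn":31,"nk":3,"ra":10,"stv":40,"t":35}
After op 22 (add /wxk 44): {"b":26,"cn":31,"nk":3,"ra":10,"stv":40,"t":35,"wxk":44}
After op 23 (replace /b 25): {"b":25,"cn":31,"nk":3,"ra":10,"stv":40,"t":35,"wxk":44}
Value at /ra: 10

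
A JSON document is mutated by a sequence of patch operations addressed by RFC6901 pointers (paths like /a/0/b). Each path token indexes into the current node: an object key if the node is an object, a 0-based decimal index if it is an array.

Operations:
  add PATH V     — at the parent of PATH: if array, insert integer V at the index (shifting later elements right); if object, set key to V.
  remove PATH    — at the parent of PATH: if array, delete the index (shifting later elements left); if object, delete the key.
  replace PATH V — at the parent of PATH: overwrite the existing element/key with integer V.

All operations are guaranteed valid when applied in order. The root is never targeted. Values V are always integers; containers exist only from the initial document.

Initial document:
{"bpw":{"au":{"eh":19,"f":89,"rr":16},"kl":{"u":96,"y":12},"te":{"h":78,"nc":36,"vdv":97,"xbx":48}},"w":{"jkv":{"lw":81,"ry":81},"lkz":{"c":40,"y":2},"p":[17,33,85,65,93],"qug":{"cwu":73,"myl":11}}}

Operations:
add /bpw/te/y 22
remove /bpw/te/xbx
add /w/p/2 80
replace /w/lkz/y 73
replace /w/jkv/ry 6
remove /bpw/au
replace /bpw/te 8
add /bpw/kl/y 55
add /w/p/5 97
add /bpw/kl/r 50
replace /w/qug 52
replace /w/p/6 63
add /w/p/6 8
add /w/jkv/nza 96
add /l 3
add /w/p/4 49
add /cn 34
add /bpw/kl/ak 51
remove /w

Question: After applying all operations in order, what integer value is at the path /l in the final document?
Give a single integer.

After op 1 (add /bpw/te/y 22): {"bpw":{"au":{"eh":19,"f":89,"rr":16},"kl":{"u":96,"y":12},"te":{"h":78,"nc":36,"vdv":97,"xbx":48,"y":22}},"w":{"jkv":{"lw":81,"ry":81},"lkz":{"c":40,"y":2},"p":[17,33,85,65,93],"qug":{"cwu":73,"myl":11}}}
After op 2 (remove /bpw/te/xbx): {"bpw":{"au":{"eh":19,"f":89,"rr":16},"kl":{"u":96,"y":12},"te":{"h":78,"nc":36,"vdv":97,"y":22}},"w":{"jkv":{"lw":81,"ry":81},"lkz":{"c":40,"y":2},"p":[17,33,85,65,93],"qug":{"cwu":73,"myl":11}}}
After op 3 (add /w/p/2 80): {"bpw":{"au":{"eh":19,"f":89,"rr":16},"kl":{"u":96,"y":12},"te":{"h":78,"nc":36,"vdv":97,"y":22}},"w":{"jkv":{"lw":81,"ry":81},"lkz":{"c":40,"y":2},"p":[17,33,80,85,65,93],"qug":{"cwu":73,"myl":11}}}
After op 4 (replace /w/lkz/y 73): {"bpw":{"au":{"eh":19,"f":89,"rr":16},"kl":{"u":96,"y":12},"te":{"h":78,"nc":36,"vdv":97,"y":22}},"w":{"jkv":{"lw":81,"ry":81},"lkz":{"c":40,"y":73},"p":[17,33,80,85,65,93],"qug":{"cwu":73,"myl":11}}}
After op 5 (replace /w/jkv/ry 6): {"bpw":{"au":{"eh":19,"f":89,"rr":16},"kl":{"u":96,"y":12},"te":{"h":78,"nc":36,"vdv":97,"y":22}},"w":{"jkv":{"lw":81,"ry":6},"lkz":{"c":40,"y":73},"p":[17,33,80,85,65,93],"qug":{"cwu":73,"myl":11}}}
After op 6 (remove /bpw/au): {"bpw":{"kl":{"u":96,"y":12},"te":{"h":78,"nc":36,"vdv":97,"y":22}},"w":{"jkv":{"lw":81,"ry":6},"lkz":{"c":40,"y":73},"p":[17,33,80,85,65,93],"qug":{"cwu":73,"myl":11}}}
After op 7 (replace /bpw/te 8): {"bpw":{"kl":{"u":96,"y":12},"te":8},"w":{"jkv":{"lw":81,"ry":6},"lkz":{"c":40,"y":73},"p":[17,33,80,85,65,93],"qug":{"cwu":73,"myl":11}}}
After op 8 (add /bpw/kl/y 55): {"bpw":{"kl":{"u":96,"y":55},"te":8},"w":{"jkv":{"lw":81,"ry":6},"lkz":{"c":40,"y":73},"p":[17,33,80,85,65,93],"qug":{"cwu":73,"myl":11}}}
After op 9 (add /w/p/5 97): {"bpw":{"kl":{"u":96,"y":55},"te":8},"w":{"jkv":{"lw":81,"ry":6},"lkz":{"c":40,"y":73},"p":[17,33,80,85,65,97,93],"qug":{"cwu":73,"myl":11}}}
After op 10 (add /bpw/kl/r 50): {"bpw":{"kl":{"r":50,"u":96,"y":55},"te":8},"w":{"jkv":{"lw":81,"ry":6},"lkz":{"c":40,"y":73},"p":[17,33,80,85,65,97,93],"qug":{"cwu":73,"myl":11}}}
After op 11 (replace /w/qug 52): {"bpw":{"kl":{"r":50,"u":96,"y":55},"te":8},"w":{"jkv":{"lw":81,"ry":6},"lkz":{"c":40,"y":73},"p":[17,33,80,85,65,97,93],"qug":52}}
After op 12 (replace /w/p/6 63): {"bpw":{"kl":{"r":50,"u":96,"y":55},"te":8},"w":{"jkv":{"lw":81,"ry":6},"lkz":{"c":40,"y":73},"p":[17,33,80,85,65,97,63],"qug":52}}
After op 13 (add /w/p/6 8): {"bpw":{"kl":{"r":50,"u":96,"y":55},"te":8},"w":{"jkv":{"lw":81,"ry":6},"lkz":{"c":40,"y":73},"p":[17,33,80,85,65,97,8,63],"qug":52}}
After op 14 (add /w/jkv/nza 96): {"bpw":{"kl":{"r":50,"u":96,"y":55},"te":8},"w":{"jkv":{"lw":81,"nza":96,"ry":6},"lkz":{"c":40,"y":73},"p":[17,33,80,85,65,97,8,63],"qug":52}}
After op 15 (add /l 3): {"bpw":{"kl":{"r":50,"u":96,"y":55},"te":8},"l":3,"w":{"jkv":{"lw":81,"nza":96,"ry":6},"lkz":{"c":40,"y":73},"p":[17,33,80,85,65,97,8,63],"qug":52}}
After op 16 (add /w/p/4 49): {"bpw":{"kl":{"r":50,"u":96,"y":55},"te":8},"l":3,"w":{"jkv":{"lw":81,"nza":96,"ry":6},"lkz":{"c":40,"y":73},"p":[17,33,80,85,49,65,97,8,63],"qug":52}}
After op 17 (add /cn 34): {"bpw":{"kl":{"r":50,"u":96,"y":55},"te":8},"cn":34,"l":3,"w":{"jkv":{"lw":81,"nza":96,"ry":6},"lkz":{"c":40,"y":73},"p":[17,33,80,85,49,65,97,8,63],"qug":52}}
After op 18 (add /bpw/kl/ak 51): {"bpw":{"kl":{"ak":51,"r":50,"u":96,"y":55},"te":8},"cn":34,"l":3,"w":{"jkv":{"lw":81,"nza":96,"ry":6},"lkz":{"c":40,"y":73},"p":[17,33,80,85,49,65,97,8,63],"qug":52}}
After op 19 (remove /w): {"bpw":{"kl":{"ak":51,"r":50,"u":96,"y":55},"te":8},"cn":34,"l":3}
Value at /l: 3

Answer: 3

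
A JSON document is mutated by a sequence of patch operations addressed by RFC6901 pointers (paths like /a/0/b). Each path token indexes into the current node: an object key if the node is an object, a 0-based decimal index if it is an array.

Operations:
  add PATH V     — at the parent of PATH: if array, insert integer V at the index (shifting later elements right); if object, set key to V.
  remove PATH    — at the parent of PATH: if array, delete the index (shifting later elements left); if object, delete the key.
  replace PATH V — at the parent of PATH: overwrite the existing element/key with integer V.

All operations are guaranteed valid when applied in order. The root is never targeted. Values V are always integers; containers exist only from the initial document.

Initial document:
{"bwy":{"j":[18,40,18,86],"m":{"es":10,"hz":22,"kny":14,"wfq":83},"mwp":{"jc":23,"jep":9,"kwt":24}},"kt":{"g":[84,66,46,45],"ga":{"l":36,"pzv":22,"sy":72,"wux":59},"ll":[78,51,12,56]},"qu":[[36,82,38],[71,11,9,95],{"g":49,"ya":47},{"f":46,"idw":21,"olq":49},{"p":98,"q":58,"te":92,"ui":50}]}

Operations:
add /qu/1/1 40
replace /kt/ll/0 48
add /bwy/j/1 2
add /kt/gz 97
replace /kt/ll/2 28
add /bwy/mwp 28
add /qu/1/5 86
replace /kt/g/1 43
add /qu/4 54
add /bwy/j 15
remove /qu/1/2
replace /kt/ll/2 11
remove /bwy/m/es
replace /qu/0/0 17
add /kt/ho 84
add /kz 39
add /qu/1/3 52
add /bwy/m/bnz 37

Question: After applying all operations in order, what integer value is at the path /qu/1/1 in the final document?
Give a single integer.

Answer: 40

Derivation:
After op 1 (add /qu/1/1 40): {"bwy":{"j":[18,40,18,86],"m":{"es":10,"hz":22,"kny":14,"wfq":83},"mwp":{"jc":23,"jep":9,"kwt":24}},"kt":{"g":[84,66,46,45],"ga":{"l":36,"pzv":22,"sy":72,"wux":59},"ll":[78,51,12,56]},"qu":[[36,82,38],[71,40,11,9,95],{"g":49,"ya":47},{"f":46,"idw":21,"olq":49},{"p":98,"q":58,"te":92,"ui":50}]}
After op 2 (replace /kt/ll/0 48): {"bwy":{"j":[18,40,18,86],"m":{"es":10,"hz":22,"kny":14,"wfq":83},"mwp":{"jc":23,"jep":9,"kwt":24}},"kt":{"g":[84,66,46,45],"ga":{"l":36,"pzv":22,"sy":72,"wux":59},"ll":[48,51,12,56]},"qu":[[36,82,38],[71,40,11,9,95],{"g":49,"ya":47},{"f":46,"idw":21,"olq":49},{"p":98,"q":58,"te":92,"ui":50}]}
After op 3 (add /bwy/j/1 2): {"bwy":{"j":[18,2,40,18,86],"m":{"es":10,"hz":22,"kny":14,"wfq":83},"mwp":{"jc":23,"jep":9,"kwt":24}},"kt":{"g":[84,66,46,45],"ga":{"l":36,"pzv":22,"sy":72,"wux":59},"ll":[48,51,12,56]},"qu":[[36,82,38],[71,40,11,9,95],{"g":49,"ya":47},{"f":46,"idw":21,"olq":49},{"p":98,"q":58,"te":92,"ui":50}]}
After op 4 (add /kt/gz 97): {"bwy":{"j":[18,2,40,18,86],"m":{"es":10,"hz":22,"kny":14,"wfq":83},"mwp":{"jc":23,"jep":9,"kwt":24}},"kt":{"g":[84,66,46,45],"ga":{"l":36,"pzv":22,"sy":72,"wux":59},"gz":97,"ll":[48,51,12,56]},"qu":[[36,82,38],[71,40,11,9,95],{"g":49,"ya":47},{"f":46,"idw":21,"olq":49},{"p":98,"q":58,"te":92,"ui":50}]}
After op 5 (replace /kt/ll/2 28): {"bwy":{"j":[18,2,40,18,86],"m":{"es":10,"hz":22,"kny":14,"wfq":83},"mwp":{"jc":23,"jep":9,"kwt":24}},"kt":{"g":[84,66,46,45],"ga":{"l":36,"pzv":22,"sy":72,"wux":59},"gz":97,"ll":[48,51,28,56]},"qu":[[36,82,38],[71,40,11,9,95],{"g":49,"ya":47},{"f":46,"idw":21,"olq":49},{"p":98,"q":58,"te":92,"ui":50}]}
After op 6 (add /bwy/mwp 28): {"bwy":{"j":[18,2,40,18,86],"m":{"es":10,"hz":22,"kny":14,"wfq":83},"mwp":28},"kt":{"g":[84,66,46,45],"ga":{"l":36,"pzv":22,"sy":72,"wux":59},"gz":97,"ll":[48,51,28,56]},"qu":[[36,82,38],[71,40,11,9,95],{"g":49,"ya":47},{"f":46,"idw":21,"olq":49},{"p":98,"q":58,"te":92,"ui":50}]}
After op 7 (add /qu/1/5 86): {"bwy":{"j":[18,2,40,18,86],"m":{"es":10,"hz":22,"kny":14,"wfq":83},"mwp":28},"kt":{"g":[84,66,46,45],"ga":{"l":36,"pzv":22,"sy":72,"wux":59},"gz":97,"ll":[48,51,28,56]},"qu":[[36,82,38],[71,40,11,9,95,86],{"g":49,"ya":47},{"f":46,"idw":21,"olq":49},{"p":98,"q":58,"te":92,"ui":50}]}
After op 8 (replace /kt/g/1 43): {"bwy":{"j":[18,2,40,18,86],"m":{"es":10,"hz":22,"kny":14,"wfq":83},"mwp":28},"kt":{"g":[84,43,46,45],"ga":{"l":36,"pzv":22,"sy":72,"wux":59},"gz":97,"ll":[48,51,28,56]},"qu":[[36,82,38],[71,40,11,9,95,86],{"g":49,"ya":47},{"f":46,"idw":21,"olq":49},{"p":98,"q":58,"te":92,"ui":50}]}
After op 9 (add /qu/4 54): {"bwy":{"j":[18,2,40,18,86],"m":{"es":10,"hz":22,"kny":14,"wfq":83},"mwp":28},"kt":{"g":[84,43,46,45],"ga":{"l":36,"pzv":22,"sy":72,"wux":59},"gz":97,"ll":[48,51,28,56]},"qu":[[36,82,38],[71,40,11,9,95,86],{"g":49,"ya":47},{"f":46,"idw":21,"olq":49},54,{"p":98,"q":58,"te":92,"ui":50}]}
After op 10 (add /bwy/j 15): {"bwy":{"j":15,"m":{"es":10,"hz":22,"kny":14,"wfq":83},"mwp":28},"kt":{"g":[84,43,46,45],"ga":{"l":36,"pzv":22,"sy":72,"wux":59},"gz":97,"ll":[48,51,28,56]},"qu":[[36,82,38],[71,40,11,9,95,86],{"g":49,"ya":47},{"f":46,"idw":21,"olq":49},54,{"p":98,"q":58,"te":92,"ui":50}]}
After op 11 (remove /qu/1/2): {"bwy":{"j":15,"m":{"es":10,"hz":22,"kny":14,"wfq":83},"mwp":28},"kt":{"g":[84,43,46,45],"ga":{"l":36,"pzv":22,"sy":72,"wux":59},"gz":97,"ll":[48,51,28,56]},"qu":[[36,82,38],[71,40,9,95,86],{"g":49,"ya":47},{"f":46,"idw":21,"olq":49},54,{"p":98,"q":58,"te":92,"ui":50}]}
After op 12 (replace /kt/ll/2 11): {"bwy":{"j":15,"m":{"es":10,"hz":22,"kny":14,"wfq":83},"mwp":28},"kt":{"g":[84,43,46,45],"ga":{"l":36,"pzv":22,"sy":72,"wux":59},"gz":97,"ll":[48,51,11,56]},"qu":[[36,82,38],[71,40,9,95,86],{"g":49,"ya":47},{"f":46,"idw":21,"olq":49},54,{"p":98,"q":58,"te":92,"ui":50}]}
After op 13 (remove /bwy/m/es): {"bwy":{"j":15,"m":{"hz":22,"kny":14,"wfq":83},"mwp":28},"kt":{"g":[84,43,46,45],"ga":{"l":36,"pzv":22,"sy":72,"wux":59},"gz":97,"ll":[48,51,11,56]},"qu":[[36,82,38],[71,40,9,95,86],{"g":49,"ya":47},{"f":46,"idw":21,"olq":49},54,{"p":98,"q":58,"te":92,"ui":50}]}
After op 14 (replace /qu/0/0 17): {"bwy":{"j":15,"m":{"hz":22,"kny":14,"wfq":83},"mwp":28},"kt":{"g":[84,43,46,45],"ga":{"l":36,"pzv":22,"sy":72,"wux":59},"gz":97,"ll":[48,51,11,56]},"qu":[[17,82,38],[71,40,9,95,86],{"g":49,"ya":47},{"f":46,"idw":21,"olq":49},54,{"p":98,"q":58,"te":92,"ui":50}]}
After op 15 (add /kt/ho 84): {"bwy":{"j":15,"m":{"hz":22,"kny":14,"wfq":83},"mwp":28},"kt":{"g":[84,43,46,45],"ga":{"l":36,"pzv":22,"sy":72,"wux":59},"gz":97,"ho":84,"ll":[48,51,11,56]},"qu":[[17,82,38],[71,40,9,95,86],{"g":49,"ya":47},{"f":46,"idw":21,"olq":49},54,{"p":98,"q":58,"te":92,"ui":50}]}
After op 16 (add /kz 39): {"bwy":{"j":15,"m":{"hz":22,"kny":14,"wfq":83},"mwp":28},"kt":{"g":[84,43,46,45],"ga":{"l":36,"pzv":22,"sy":72,"wux":59},"gz":97,"ho":84,"ll":[48,51,11,56]},"kz":39,"qu":[[17,82,38],[71,40,9,95,86],{"g":49,"ya":47},{"f":46,"idw":21,"olq":49},54,{"p":98,"q":58,"te":92,"ui":50}]}
After op 17 (add /qu/1/3 52): {"bwy":{"j":15,"m":{"hz":22,"kny":14,"wfq":83},"mwp":28},"kt":{"g":[84,43,46,45],"ga":{"l":36,"pzv":22,"sy":72,"wux":59},"gz":97,"ho":84,"ll":[48,51,11,56]},"kz":39,"qu":[[17,82,38],[71,40,9,52,95,86],{"g":49,"ya":47},{"f":46,"idw":21,"olq":49},54,{"p":98,"q":58,"te":92,"ui":50}]}
After op 18 (add /bwy/m/bnz 37): {"bwy":{"j":15,"m":{"bnz":37,"hz":22,"kny":14,"wfq":83},"mwp":28},"kt":{"g":[84,43,46,45],"ga":{"l":36,"pzv":22,"sy":72,"wux":59},"gz":97,"ho":84,"ll":[48,51,11,56]},"kz":39,"qu":[[17,82,38],[71,40,9,52,95,86],{"g":49,"ya":47},{"f":46,"idw":21,"olq":49},54,{"p":98,"q":58,"te":92,"ui":50}]}
Value at /qu/1/1: 40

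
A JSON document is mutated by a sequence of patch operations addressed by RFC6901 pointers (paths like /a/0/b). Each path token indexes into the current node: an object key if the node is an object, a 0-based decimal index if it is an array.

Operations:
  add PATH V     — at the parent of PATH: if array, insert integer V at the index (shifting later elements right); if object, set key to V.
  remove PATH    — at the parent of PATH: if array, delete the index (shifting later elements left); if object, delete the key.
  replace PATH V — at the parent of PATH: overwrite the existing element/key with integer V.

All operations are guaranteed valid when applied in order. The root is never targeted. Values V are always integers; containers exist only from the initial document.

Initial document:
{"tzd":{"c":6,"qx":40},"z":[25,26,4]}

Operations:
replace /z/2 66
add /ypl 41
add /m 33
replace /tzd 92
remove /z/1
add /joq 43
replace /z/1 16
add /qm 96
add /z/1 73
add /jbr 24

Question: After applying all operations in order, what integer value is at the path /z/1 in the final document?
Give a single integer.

Answer: 73

Derivation:
After op 1 (replace /z/2 66): {"tzd":{"c":6,"qx":40},"z":[25,26,66]}
After op 2 (add /ypl 41): {"tzd":{"c":6,"qx":40},"ypl":41,"z":[25,26,66]}
After op 3 (add /m 33): {"m":33,"tzd":{"c":6,"qx":40},"ypl":41,"z":[25,26,66]}
After op 4 (replace /tzd 92): {"m":33,"tzd":92,"ypl":41,"z":[25,26,66]}
After op 5 (remove /z/1): {"m":33,"tzd":92,"ypl":41,"z":[25,66]}
After op 6 (add /joq 43): {"joq":43,"m":33,"tzd":92,"ypl":41,"z":[25,66]}
After op 7 (replace /z/1 16): {"joq":43,"m":33,"tzd":92,"ypl":41,"z":[25,16]}
After op 8 (add /qm 96): {"joq":43,"m":33,"qm":96,"tzd":92,"ypl":41,"z":[25,16]}
After op 9 (add /z/1 73): {"joq":43,"m":33,"qm":96,"tzd":92,"ypl":41,"z":[25,73,16]}
After op 10 (add /jbr 24): {"jbr":24,"joq":43,"m":33,"qm":96,"tzd":92,"ypl":41,"z":[25,73,16]}
Value at /z/1: 73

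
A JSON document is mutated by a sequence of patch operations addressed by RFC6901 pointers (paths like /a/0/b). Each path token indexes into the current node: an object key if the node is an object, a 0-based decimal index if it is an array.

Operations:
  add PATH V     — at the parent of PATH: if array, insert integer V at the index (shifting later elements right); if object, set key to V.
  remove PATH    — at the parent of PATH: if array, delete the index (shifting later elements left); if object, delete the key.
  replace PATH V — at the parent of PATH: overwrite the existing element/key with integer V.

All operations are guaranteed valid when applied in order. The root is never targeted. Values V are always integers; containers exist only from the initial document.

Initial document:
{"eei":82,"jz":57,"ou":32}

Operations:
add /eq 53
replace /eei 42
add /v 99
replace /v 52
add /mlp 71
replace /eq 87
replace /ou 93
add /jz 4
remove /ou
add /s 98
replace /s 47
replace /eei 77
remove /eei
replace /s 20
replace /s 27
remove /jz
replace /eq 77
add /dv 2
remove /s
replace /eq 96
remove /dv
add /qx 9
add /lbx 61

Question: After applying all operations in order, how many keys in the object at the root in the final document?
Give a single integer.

Answer: 5

Derivation:
After op 1 (add /eq 53): {"eei":82,"eq":53,"jz":57,"ou":32}
After op 2 (replace /eei 42): {"eei":42,"eq":53,"jz":57,"ou":32}
After op 3 (add /v 99): {"eei":42,"eq":53,"jz":57,"ou":32,"v":99}
After op 4 (replace /v 52): {"eei":42,"eq":53,"jz":57,"ou":32,"v":52}
After op 5 (add /mlp 71): {"eei":42,"eq":53,"jz":57,"mlp":71,"ou":32,"v":52}
After op 6 (replace /eq 87): {"eei":42,"eq":87,"jz":57,"mlp":71,"ou":32,"v":52}
After op 7 (replace /ou 93): {"eei":42,"eq":87,"jz":57,"mlp":71,"ou":93,"v":52}
After op 8 (add /jz 4): {"eei":42,"eq":87,"jz":4,"mlp":71,"ou":93,"v":52}
After op 9 (remove /ou): {"eei":42,"eq":87,"jz":4,"mlp":71,"v":52}
After op 10 (add /s 98): {"eei":42,"eq":87,"jz":4,"mlp":71,"s":98,"v":52}
After op 11 (replace /s 47): {"eei":42,"eq":87,"jz":4,"mlp":71,"s":47,"v":52}
After op 12 (replace /eei 77): {"eei":77,"eq":87,"jz":4,"mlp":71,"s":47,"v":52}
After op 13 (remove /eei): {"eq":87,"jz":4,"mlp":71,"s":47,"v":52}
After op 14 (replace /s 20): {"eq":87,"jz":4,"mlp":71,"s":20,"v":52}
After op 15 (replace /s 27): {"eq":87,"jz":4,"mlp":71,"s":27,"v":52}
After op 16 (remove /jz): {"eq":87,"mlp":71,"s":27,"v":52}
After op 17 (replace /eq 77): {"eq":77,"mlp":71,"s":27,"v":52}
After op 18 (add /dv 2): {"dv":2,"eq":77,"mlp":71,"s":27,"v":52}
After op 19 (remove /s): {"dv":2,"eq":77,"mlp":71,"v":52}
After op 20 (replace /eq 96): {"dv":2,"eq":96,"mlp":71,"v":52}
After op 21 (remove /dv): {"eq":96,"mlp":71,"v":52}
After op 22 (add /qx 9): {"eq":96,"mlp":71,"qx":9,"v":52}
After op 23 (add /lbx 61): {"eq":96,"lbx":61,"mlp":71,"qx":9,"v":52}
Size at the root: 5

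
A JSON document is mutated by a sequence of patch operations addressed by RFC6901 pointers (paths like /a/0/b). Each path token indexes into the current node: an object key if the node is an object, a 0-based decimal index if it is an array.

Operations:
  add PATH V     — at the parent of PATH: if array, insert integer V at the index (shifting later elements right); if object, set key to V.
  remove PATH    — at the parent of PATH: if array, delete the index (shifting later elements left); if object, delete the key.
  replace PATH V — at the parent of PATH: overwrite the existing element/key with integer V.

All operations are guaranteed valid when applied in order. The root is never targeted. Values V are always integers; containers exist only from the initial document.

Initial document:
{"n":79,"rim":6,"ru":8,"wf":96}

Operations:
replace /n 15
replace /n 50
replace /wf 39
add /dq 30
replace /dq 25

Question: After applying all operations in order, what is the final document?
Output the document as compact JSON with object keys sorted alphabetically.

Answer: {"dq":25,"n":50,"rim":6,"ru":8,"wf":39}

Derivation:
After op 1 (replace /n 15): {"n":15,"rim":6,"ru":8,"wf":96}
After op 2 (replace /n 50): {"n":50,"rim":6,"ru":8,"wf":96}
After op 3 (replace /wf 39): {"n":50,"rim":6,"ru":8,"wf":39}
After op 4 (add /dq 30): {"dq":30,"n":50,"rim":6,"ru":8,"wf":39}
After op 5 (replace /dq 25): {"dq":25,"n":50,"rim":6,"ru":8,"wf":39}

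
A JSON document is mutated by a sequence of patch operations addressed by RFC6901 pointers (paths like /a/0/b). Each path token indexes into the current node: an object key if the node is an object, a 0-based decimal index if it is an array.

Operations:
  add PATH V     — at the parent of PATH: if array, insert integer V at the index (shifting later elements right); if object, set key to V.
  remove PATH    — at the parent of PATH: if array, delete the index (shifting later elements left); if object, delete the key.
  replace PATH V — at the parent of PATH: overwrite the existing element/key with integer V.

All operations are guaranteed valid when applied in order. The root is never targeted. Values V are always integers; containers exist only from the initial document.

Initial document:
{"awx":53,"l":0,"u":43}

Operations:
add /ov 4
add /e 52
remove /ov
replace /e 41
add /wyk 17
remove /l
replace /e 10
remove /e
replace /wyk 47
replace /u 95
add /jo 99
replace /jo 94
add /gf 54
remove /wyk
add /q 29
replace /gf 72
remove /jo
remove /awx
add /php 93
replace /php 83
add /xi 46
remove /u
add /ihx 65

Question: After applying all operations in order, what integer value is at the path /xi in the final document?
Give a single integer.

Answer: 46

Derivation:
After op 1 (add /ov 4): {"awx":53,"l":0,"ov":4,"u":43}
After op 2 (add /e 52): {"awx":53,"e":52,"l":0,"ov":4,"u":43}
After op 3 (remove /ov): {"awx":53,"e":52,"l":0,"u":43}
After op 4 (replace /e 41): {"awx":53,"e":41,"l":0,"u":43}
After op 5 (add /wyk 17): {"awx":53,"e":41,"l":0,"u":43,"wyk":17}
After op 6 (remove /l): {"awx":53,"e":41,"u":43,"wyk":17}
After op 7 (replace /e 10): {"awx":53,"e":10,"u":43,"wyk":17}
After op 8 (remove /e): {"awx":53,"u":43,"wyk":17}
After op 9 (replace /wyk 47): {"awx":53,"u":43,"wyk":47}
After op 10 (replace /u 95): {"awx":53,"u":95,"wyk":47}
After op 11 (add /jo 99): {"awx":53,"jo":99,"u":95,"wyk":47}
After op 12 (replace /jo 94): {"awx":53,"jo":94,"u":95,"wyk":47}
After op 13 (add /gf 54): {"awx":53,"gf":54,"jo":94,"u":95,"wyk":47}
After op 14 (remove /wyk): {"awx":53,"gf":54,"jo":94,"u":95}
After op 15 (add /q 29): {"awx":53,"gf":54,"jo":94,"q":29,"u":95}
After op 16 (replace /gf 72): {"awx":53,"gf":72,"jo":94,"q":29,"u":95}
After op 17 (remove /jo): {"awx":53,"gf":72,"q":29,"u":95}
After op 18 (remove /awx): {"gf":72,"q":29,"u":95}
After op 19 (add /php 93): {"gf":72,"php":93,"q":29,"u":95}
After op 20 (replace /php 83): {"gf":72,"php":83,"q":29,"u":95}
After op 21 (add /xi 46): {"gf":72,"php":83,"q":29,"u":95,"xi":46}
After op 22 (remove /u): {"gf":72,"php":83,"q":29,"xi":46}
After op 23 (add /ihx 65): {"gf":72,"ihx":65,"php":83,"q":29,"xi":46}
Value at /xi: 46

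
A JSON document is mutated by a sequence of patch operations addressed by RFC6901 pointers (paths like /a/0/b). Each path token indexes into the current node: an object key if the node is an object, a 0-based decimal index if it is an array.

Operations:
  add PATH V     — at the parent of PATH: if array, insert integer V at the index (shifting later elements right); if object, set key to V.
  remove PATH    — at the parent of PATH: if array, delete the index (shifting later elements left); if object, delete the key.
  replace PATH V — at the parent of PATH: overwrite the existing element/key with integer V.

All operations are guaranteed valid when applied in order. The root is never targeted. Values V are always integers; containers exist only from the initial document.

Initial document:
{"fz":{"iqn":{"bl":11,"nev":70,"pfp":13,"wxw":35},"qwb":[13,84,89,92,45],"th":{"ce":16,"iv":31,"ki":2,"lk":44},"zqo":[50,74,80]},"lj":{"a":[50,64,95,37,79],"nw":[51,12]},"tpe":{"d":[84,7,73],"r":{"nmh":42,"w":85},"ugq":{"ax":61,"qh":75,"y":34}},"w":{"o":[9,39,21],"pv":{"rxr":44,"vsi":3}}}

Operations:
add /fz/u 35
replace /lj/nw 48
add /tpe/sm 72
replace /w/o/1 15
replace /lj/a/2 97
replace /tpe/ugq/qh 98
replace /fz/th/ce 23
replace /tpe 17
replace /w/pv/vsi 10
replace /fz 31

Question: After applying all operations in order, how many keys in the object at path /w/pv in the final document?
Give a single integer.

Answer: 2

Derivation:
After op 1 (add /fz/u 35): {"fz":{"iqn":{"bl":11,"nev":70,"pfp":13,"wxw":35},"qwb":[13,84,89,92,45],"th":{"ce":16,"iv":31,"ki":2,"lk":44},"u":35,"zqo":[50,74,80]},"lj":{"a":[50,64,95,37,79],"nw":[51,12]},"tpe":{"d":[84,7,73],"r":{"nmh":42,"w":85},"ugq":{"ax":61,"qh":75,"y":34}},"w":{"o":[9,39,21],"pv":{"rxr":44,"vsi":3}}}
After op 2 (replace /lj/nw 48): {"fz":{"iqn":{"bl":11,"nev":70,"pfp":13,"wxw":35},"qwb":[13,84,89,92,45],"th":{"ce":16,"iv":31,"ki":2,"lk":44},"u":35,"zqo":[50,74,80]},"lj":{"a":[50,64,95,37,79],"nw":48},"tpe":{"d":[84,7,73],"r":{"nmh":42,"w":85},"ugq":{"ax":61,"qh":75,"y":34}},"w":{"o":[9,39,21],"pv":{"rxr":44,"vsi":3}}}
After op 3 (add /tpe/sm 72): {"fz":{"iqn":{"bl":11,"nev":70,"pfp":13,"wxw":35},"qwb":[13,84,89,92,45],"th":{"ce":16,"iv":31,"ki":2,"lk":44},"u":35,"zqo":[50,74,80]},"lj":{"a":[50,64,95,37,79],"nw":48},"tpe":{"d":[84,7,73],"r":{"nmh":42,"w":85},"sm":72,"ugq":{"ax":61,"qh":75,"y":34}},"w":{"o":[9,39,21],"pv":{"rxr":44,"vsi":3}}}
After op 4 (replace /w/o/1 15): {"fz":{"iqn":{"bl":11,"nev":70,"pfp":13,"wxw":35},"qwb":[13,84,89,92,45],"th":{"ce":16,"iv":31,"ki":2,"lk":44},"u":35,"zqo":[50,74,80]},"lj":{"a":[50,64,95,37,79],"nw":48},"tpe":{"d":[84,7,73],"r":{"nmh":42,"w":85},"sm":72,"ugq":{"ax":61,"qh":75,"y":34}},"w":{"o":[9,15,21],"pv":{"rxr":44,"vsi":3}}}
After op 5 (replace /lj/a/2 97): {"fz":{"iqn":{"bl":11,"nev":70,"pfp":13,"wxw":35},"qwb":[13,84,89,92,45],"th":{"ce":16,"iv":31,"ki":2,"lk":44},"u":35,"zqo":[50,74,80]},"lj":{"a":[50,64,97,37,79],"nw":48},"tpe":{"d":[84,7,73],"r":{"nmh":42,"w":85},"sm":72,"ugq":{"ax":61,"qh":75,"y":34}},"w":{"o":[9,15,21],"pv":{"rxr":44,"vsi":3}}}
After op 6 (replace /tpe/ugq/qh 98): {"fz":{"iqn":{"bl":11,"nev":70,"pfp":13,"wxw":35},"qwb":[13,84,89,92,45],"th":{"ce":16,"iv":31,"ki":2,"lk":44},"u":35,"zqo":[50,74,80]},"lj":{"a":[50,64,97,37,79],"nw":48},"tpe":{"d":[84,7,73],"r":{"nmh":42,"w":85},"sm":72,"ugq":{"ax":61,"qh":98,"y":34}},"w":{"o":[9,15,21],"pv":{"rxr":44,"vsi":3}}}
After op 7 (replace /fz/th/ce 23): {"fz":{"iqn":{"bl":11,"nev":70,"pfp":13,"wxw":35},"qwb":[13,84,89,92,45],"th":{"ce":23,"iv":31,"ki":2,"lk":44},"u":35,"zqo":[50,74,80]},"lj":{"a":[50,64,97,37,79],"nw":48},"tpe":{"d":[84,7,73],"r":{"nmh":42,"w":85},"sm":72,"ugq":{"ax":61,"qh":98,"y":34}},"w":{"o":[9,15,21],"pv":{"rxr":44,"vsi":3}}}
After op 8 (replace /tpe 17): {"fz":{"iqn":{"bl":11,"nev":70,"pfp":13,"wxw":35},"qwb":[13,84,89,92,45],"th":{"ce":23,"iv":31,"ki":2,"lk":44},"u":35,"zqo":[50,74,80]},"lj":{"a":[50,64,97,37,79],"nw":48},"tpe":17,"w":{"o":[9,15,21],"pv":{"rxr":44,"vsi":3}}}
After op 9 (replace /w/pv/vsi 10): {"fz":{"iqn":{"bl":11,"nev":70,"pfp":13,"wxw":35},"qwb":[13,84,89,92,45],"th":{"ce":23,"iv":31,"ki":2,"lk":44},"u":35,"zqo":[50,74,80]},"lj":{"a":[50,64,97,37,79],"nw":48},"tpe":17,"w":{"o":[9,15,21],"pv":{"rxr":44,"vsi":10}}}
After op 10 (replace /fz 31): {"fz":31,"lj":{"a":[50,64,97,37,79],"nw":48},"tpe":17,"w":{"o":[9,15,21],"pv":{"rxr":44,"vsi":10}}}
Size at path /w/pv: 2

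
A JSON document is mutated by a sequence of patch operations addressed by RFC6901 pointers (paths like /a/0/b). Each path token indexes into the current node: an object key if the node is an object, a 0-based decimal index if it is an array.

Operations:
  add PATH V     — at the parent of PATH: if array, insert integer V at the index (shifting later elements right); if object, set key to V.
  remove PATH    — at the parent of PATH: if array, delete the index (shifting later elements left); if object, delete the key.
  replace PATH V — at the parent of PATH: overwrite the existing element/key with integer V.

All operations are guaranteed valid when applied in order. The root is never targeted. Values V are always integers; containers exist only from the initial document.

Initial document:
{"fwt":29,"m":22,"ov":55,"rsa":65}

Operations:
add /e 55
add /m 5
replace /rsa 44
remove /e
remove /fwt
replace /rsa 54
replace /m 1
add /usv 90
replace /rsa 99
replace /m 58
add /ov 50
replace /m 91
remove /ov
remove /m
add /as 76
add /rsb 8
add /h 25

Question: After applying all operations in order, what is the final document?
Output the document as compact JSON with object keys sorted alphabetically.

After op 1 (add /e 55): {"e":55,"fwt":29,"m":22,"ov":55,"rsa":65}
After op 2 (add /m 5): {"e":55,"fwt":29,"m":5,"ov":55,"rsa":65}
After op 3 (replace /rsa 44): {"e":55,"fwt":29,"m":5,"ov":55,"rsa":44}
After op 4 (remove /e): {"fwt":29,"m":5,"ov":55,"rsa":44}
After op 5 (remove /fwt): {"m":5,"ov":55,"rsa":44}
After op 6 (replace /rsa 54): {"m":5,"ov":55,"rsa":54}
After op 7 (replace /m 1): {"m":1,"ov":55,"rsa":54}
After op 8 (add /usv 90): {"m":1,"ov":55,"rsa":54,"usv":90}
After op 9 (replace /rsa 99): {"m":1,"ov":55,"rsa":99,"usv":90}
After op 10 (replace /m 58): {"m":58,"ov":55,"rsa":99,"usv":90}
After op 11 (add /ov 50): {"m":58,"ov":50,"rsa":99,"usv":90}
After op 12 (replace /m 91): {"m":91,"ov":50,"rsa":99,"usv":90}
After op 13 (remove /ov): {"m":91,"rsa":99,"usv":90}
After op 14 (remove /m): {"rsa":99,"usv":90}
After op 15 (add /as 76): {"as":76,"rsa":99,"usv":90}
After op 16 (add /rsb 8): {"as":76,"rsa":99,"rsb":8,"usv":90}
After op 17 (add /h 25): {"as":76,"h":25,"rsa":99,"rsb":8,"usv":90}

Answer: {"as":76,"h":25,"rsa":99,"rsb":8,"usv":90}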